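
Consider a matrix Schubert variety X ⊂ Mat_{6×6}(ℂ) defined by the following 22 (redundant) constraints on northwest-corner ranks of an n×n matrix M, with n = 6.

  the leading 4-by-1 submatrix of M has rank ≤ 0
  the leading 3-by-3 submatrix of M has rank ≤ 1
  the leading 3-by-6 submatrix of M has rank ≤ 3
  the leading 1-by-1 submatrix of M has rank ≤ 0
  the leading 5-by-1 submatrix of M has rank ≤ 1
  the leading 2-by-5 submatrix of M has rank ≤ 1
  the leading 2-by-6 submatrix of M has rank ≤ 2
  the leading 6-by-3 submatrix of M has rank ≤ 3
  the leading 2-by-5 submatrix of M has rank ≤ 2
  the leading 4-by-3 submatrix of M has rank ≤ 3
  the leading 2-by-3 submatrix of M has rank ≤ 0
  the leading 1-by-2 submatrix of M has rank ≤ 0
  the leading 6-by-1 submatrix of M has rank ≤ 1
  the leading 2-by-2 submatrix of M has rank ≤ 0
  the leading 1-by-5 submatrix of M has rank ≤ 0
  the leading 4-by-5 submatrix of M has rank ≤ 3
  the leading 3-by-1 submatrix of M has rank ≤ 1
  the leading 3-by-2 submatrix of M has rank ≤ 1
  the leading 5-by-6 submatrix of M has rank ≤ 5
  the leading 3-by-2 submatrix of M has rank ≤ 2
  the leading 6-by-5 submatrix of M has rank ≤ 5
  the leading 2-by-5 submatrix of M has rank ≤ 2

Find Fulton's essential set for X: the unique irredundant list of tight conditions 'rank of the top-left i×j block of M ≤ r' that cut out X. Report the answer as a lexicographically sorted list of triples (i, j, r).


Reconstructing r_w from the 22 given conditions:

  R[1]: 0 | 0 | 0 | 0 | 0 | 1
  R[2]: 0 | 0 | 0 | 1 | 1 | 2
  R[3]: 0 | 1 | 1 | 2 | 2 | 3
  R[4]: 0 | 1 | 2 | 3 | 3 | 4
  R[5]: 1 | 2 | 3 | 4 | 4 | 5
  R[6]: 1 | 2 | 3 | 4 | 5 | 6

so w = (6, 4, 2, 3, 1, 5).

|D(w)|=10, |Ess(w)|=3:

[(1, 5, 0), (2, 3, 0), (4, 1, 0)]


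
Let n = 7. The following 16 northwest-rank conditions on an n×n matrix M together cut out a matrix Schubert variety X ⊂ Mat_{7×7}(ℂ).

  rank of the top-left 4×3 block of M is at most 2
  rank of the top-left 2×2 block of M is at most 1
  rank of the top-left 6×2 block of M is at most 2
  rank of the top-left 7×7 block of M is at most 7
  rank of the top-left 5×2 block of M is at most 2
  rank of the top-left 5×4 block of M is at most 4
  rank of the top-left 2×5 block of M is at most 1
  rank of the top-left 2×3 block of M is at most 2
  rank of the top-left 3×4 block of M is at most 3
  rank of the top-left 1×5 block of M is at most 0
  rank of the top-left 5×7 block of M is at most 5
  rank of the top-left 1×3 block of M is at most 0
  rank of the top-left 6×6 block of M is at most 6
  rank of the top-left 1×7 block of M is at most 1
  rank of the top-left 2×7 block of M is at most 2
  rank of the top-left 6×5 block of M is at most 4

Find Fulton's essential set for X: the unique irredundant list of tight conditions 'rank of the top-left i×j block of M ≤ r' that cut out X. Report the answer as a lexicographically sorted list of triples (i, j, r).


Rank table r_w(7×7) implied by the 16 constraints:

  0, 0, 0, 0, 0, 1, 1
  1, 1, 1, 1, 1, 2, 2
  1, 2, 2, 2, 2, 3, 3
  1, 2, 2, 3, 3, 4, 4
  1, 2, 3, 4, 4, 5, 5
  1, 2, 3, 4, 4, 5, 6
  1, 2, 3, 4, 5, 6, 7

second differences of R give the permutation w = (6, 1, 2, 4, 3, 7, 5).

D(w) has 7 cells with 3 SE-corners; essential set:

[(1, 5, 0), (4, 3, 2), (6, 5, 4)]


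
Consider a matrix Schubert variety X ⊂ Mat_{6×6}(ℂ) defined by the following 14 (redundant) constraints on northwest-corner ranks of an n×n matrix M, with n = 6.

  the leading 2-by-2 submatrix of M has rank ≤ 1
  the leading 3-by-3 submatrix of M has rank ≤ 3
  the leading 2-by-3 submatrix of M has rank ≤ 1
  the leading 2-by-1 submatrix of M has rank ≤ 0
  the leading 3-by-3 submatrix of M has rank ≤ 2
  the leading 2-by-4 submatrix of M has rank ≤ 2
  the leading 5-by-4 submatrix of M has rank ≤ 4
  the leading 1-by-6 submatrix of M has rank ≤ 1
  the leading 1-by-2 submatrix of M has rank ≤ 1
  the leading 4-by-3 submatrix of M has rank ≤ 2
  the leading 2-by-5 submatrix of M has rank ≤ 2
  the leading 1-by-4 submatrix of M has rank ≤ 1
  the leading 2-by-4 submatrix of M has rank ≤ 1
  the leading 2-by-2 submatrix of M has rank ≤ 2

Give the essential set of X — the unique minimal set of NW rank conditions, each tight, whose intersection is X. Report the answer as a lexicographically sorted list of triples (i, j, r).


The tightest implied rank at each (i,j), from the 14 conditions:

  i=1: 0  1  1  1  1  1
  i=2: 0  1  1  1  2  2
  i=3: 1  2  2  2  3  3
  i=4: 1  2  2  3  4  4
  i=5: 1  2  3  4  5  5
  i=6: 1  2  3  4  5  6

giving w = (2, 5, 1, 4, 3, 6) via Δ²R.

Rothe diagram D(w) (5 cells), 3 SE-corners (essential conditions):

[(2, 1, 0), (2, 4, 1), (4, 3, 2)]


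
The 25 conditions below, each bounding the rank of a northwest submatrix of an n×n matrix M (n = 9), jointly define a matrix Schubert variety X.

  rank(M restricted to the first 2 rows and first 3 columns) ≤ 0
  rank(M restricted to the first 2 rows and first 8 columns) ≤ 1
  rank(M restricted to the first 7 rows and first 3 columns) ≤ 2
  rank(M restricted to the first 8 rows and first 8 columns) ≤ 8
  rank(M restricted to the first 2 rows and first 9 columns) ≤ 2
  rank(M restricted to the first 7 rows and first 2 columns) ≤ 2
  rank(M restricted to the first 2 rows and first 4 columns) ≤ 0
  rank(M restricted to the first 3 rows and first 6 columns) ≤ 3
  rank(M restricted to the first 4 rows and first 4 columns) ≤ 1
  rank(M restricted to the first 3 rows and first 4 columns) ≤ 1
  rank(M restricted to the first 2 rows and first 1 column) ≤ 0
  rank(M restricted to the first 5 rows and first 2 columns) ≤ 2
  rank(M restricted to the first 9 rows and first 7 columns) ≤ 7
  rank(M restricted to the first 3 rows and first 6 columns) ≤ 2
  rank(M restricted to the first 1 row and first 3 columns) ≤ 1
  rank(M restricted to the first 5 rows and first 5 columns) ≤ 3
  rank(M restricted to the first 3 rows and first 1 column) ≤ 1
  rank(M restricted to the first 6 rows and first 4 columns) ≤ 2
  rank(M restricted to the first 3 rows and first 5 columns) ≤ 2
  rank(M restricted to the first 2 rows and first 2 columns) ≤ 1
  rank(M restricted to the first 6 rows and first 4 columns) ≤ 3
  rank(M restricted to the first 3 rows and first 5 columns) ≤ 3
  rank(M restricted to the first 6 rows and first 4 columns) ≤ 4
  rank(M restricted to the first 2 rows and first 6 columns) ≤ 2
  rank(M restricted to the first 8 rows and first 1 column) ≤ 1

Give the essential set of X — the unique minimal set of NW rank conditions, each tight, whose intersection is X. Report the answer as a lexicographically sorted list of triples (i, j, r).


The tightest implied rank at each (i,j), from the 25 conditions:

  row 1: 0  0  0  0  1  1  1  1  1
  row 2: 0  0  0  0  1  1  1  1  2
  row 3: 1  1  1  1  2  2  2  2  3
  row 4: 1  1  1  1  2  3  3  3  4
  row 5: 1  2  2  2  3  4  4  4  5
  row 6: 1  2  2  2  3  4  5  5  6
  row 7: 1  2  2  3  4  5  6  6  7
  row 8: 1  2  3  4  5  6  7  7  8
  row 9: 1  2  3  4  5  6  7  8  9

the unique w with this rank table is (5, 9, 1, 6, 2, 7, 4, 3, 8).

Rothe diagram D(w) (17 cells), 5 SE-corners (essential conditions):

[(2, 4, 0), (2, 8, 1), (4, 4, 1), (6, 4, 2), (7, 3, 2)]


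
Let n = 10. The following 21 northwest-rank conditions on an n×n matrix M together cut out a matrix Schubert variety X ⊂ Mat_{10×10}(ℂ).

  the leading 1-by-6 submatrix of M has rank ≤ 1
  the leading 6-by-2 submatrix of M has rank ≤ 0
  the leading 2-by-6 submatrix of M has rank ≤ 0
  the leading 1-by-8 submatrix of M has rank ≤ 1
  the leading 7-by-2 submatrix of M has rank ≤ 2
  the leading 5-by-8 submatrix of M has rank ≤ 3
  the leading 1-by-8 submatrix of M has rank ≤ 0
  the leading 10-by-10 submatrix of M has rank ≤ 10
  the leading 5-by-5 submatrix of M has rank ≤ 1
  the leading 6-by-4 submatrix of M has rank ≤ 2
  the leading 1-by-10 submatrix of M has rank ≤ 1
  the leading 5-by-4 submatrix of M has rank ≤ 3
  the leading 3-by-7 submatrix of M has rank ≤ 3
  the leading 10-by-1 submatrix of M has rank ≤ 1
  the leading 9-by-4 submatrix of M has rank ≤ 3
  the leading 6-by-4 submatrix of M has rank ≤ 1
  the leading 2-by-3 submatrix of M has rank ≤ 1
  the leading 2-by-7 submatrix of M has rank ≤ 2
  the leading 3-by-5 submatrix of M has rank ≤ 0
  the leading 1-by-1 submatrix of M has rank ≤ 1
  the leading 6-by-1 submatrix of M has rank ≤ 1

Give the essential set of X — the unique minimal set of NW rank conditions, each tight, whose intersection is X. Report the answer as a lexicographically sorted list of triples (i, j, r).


Rank table r_w(10×10) implied by the 21 constraints:

  i=1: 0 | 0 | 0 | 0 | 0 | 0 | 0 | 0 | 1 | 1
  i=2: 0 | 0 | 0 | 0 | 0 | 0 | 1 | 1 | 2 | 2
  i=3: 0 | 0 | 0 | 0 | 0 | 1 | 2 | 2 | 3 | 3
  i=4: 0 | 0 | 1 | 1 | 1 | 2 | 3 | 3 | 4 | 4
  i=5: 0 | 0 | 1 | 1 | 1 | 2 | 3 | 3 | 4 | 5
  i=6: 0 | 0 | 1 | 1 | 2 | 3 | 4 | 4 | 5 | 6
  i=7: 1 | 1 | 2 | 2 | 3 | 4 | 5 | 5 | 6 | 7
  i=8: 1 | 2 | 3 | 3 | 4 | 5 | 6 | 6 | 7 | 8
  i=9: 1 | 2 | 3 | 3 | 4 | 5 | 6 | 7 | 8 | 9
  i=10: 1 | 2 | 3 | 4 | 5 | 6 | 7 | 8 | 9 | 10

so w = (9, 7, 6, 3, 10, 5, 1, 2, 8, 4).

D(w) has 30 cells with 8 SE-corners; essential set:

[(1, 8, 0), (2, 6, 0), (3, 5, 0), (5, 5, 1), (5, 8, 3), (6, 2, 0), (6, 4, 1), (9, 4, 3)]


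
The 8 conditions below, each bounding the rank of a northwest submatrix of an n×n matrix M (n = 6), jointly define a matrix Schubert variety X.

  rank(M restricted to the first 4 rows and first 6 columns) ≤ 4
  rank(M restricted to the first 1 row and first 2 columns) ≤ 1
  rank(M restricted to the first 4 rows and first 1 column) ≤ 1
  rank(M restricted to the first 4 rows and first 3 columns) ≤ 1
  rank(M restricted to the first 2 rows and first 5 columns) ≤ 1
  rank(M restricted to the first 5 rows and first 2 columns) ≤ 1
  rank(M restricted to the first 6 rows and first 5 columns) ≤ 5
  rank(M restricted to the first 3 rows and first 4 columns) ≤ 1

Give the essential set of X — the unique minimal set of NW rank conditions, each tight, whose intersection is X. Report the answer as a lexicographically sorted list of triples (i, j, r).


Propagating the 8 rank bounds to every northwest block:

  row 1: 1 | 1 | 1 | 1 | 1 | 1
  row 2: 1 | 1 | 1 | 1 | 1 | 2
  row 3: 1 | 1 | 1 | 1 | 2 | 3
  row 4: 1 | 1 | 1 | 2 | 3 | 4
  row 5: 1 | 1 | 2 | 3 | 4 | 5
  row 6: 1 | 2 | 3 | 4 | 5 | 6

giving w = (1, 6, 5, 4, 3, 2) via Δ²R.

Fulton essential set (4 of the 10 Rothe cells):

[(2, 5, 1), (3, 4, 1), (4, 3, 1), (5, 2, 1)]


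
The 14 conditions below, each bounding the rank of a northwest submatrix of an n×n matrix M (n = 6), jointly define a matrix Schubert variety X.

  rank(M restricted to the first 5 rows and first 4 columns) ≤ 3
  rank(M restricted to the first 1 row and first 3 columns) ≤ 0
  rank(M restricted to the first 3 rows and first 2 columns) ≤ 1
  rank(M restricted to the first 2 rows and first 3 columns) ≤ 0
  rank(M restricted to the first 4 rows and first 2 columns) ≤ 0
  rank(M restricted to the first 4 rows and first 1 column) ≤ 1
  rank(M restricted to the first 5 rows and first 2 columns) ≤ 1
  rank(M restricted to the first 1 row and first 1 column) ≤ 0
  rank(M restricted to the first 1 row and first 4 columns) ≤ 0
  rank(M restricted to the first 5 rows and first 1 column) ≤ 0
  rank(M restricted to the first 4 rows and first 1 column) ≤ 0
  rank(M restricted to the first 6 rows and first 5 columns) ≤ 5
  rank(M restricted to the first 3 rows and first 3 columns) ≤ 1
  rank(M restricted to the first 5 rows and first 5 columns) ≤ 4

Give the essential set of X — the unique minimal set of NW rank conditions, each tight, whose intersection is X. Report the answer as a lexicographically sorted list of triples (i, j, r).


Computing R[i][j] = min implied NW-rank bound (n=6, 14 conditions):

  i=1: 0 0 0 0 1 1
  i=2: 0 0 0 1 2 2
  i=3: 0 0 1 2 3 3
  i=4: 0 0 1 2 3 4
  i=5: 0 1 2 3 4 5
  i=6: 1 2 3 4 5 6

giving w = (5, 4, 3, 6, 2, 1) via Δ²R.

|D(w)|=12, |Ess(w)|=4:

[(1, 4, 0), (2, 3, 0), (4, 2, 0), (5, 1, 0)]


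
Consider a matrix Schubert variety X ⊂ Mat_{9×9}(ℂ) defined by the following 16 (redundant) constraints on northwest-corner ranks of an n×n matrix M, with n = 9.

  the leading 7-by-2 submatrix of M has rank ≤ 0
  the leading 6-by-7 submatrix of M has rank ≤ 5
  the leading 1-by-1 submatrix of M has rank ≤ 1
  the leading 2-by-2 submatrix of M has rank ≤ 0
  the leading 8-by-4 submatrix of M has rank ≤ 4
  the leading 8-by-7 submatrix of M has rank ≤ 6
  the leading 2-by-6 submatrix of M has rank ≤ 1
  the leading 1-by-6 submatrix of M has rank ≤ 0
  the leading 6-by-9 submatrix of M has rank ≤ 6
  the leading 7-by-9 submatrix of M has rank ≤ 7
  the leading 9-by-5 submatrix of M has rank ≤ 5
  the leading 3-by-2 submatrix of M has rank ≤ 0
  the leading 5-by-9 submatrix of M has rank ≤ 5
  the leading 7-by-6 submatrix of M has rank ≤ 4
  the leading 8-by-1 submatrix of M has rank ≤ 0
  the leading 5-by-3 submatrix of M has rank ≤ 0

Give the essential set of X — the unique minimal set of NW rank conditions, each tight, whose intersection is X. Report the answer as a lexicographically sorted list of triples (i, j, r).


Recovering R(i,j) via the rank-extension bound from the 16 conditions:

  row 1: 0, 0, 0, 0, 0, 0, 1, 1, 1
  row 2: 0, 0, 0, 1, 1, 1, 2, 2, 2
  row 3: 0, 0, 0, 1, 2, 2, 3, 3, 3
  row 4: 0, 0, 0, 1, 2, 3, 4, 4, 4
  row 5: 0, 0, 0, 1, 2, 3, 4, 5, 5
  row 6: 0, 0, 1, 2, 3, 4, 5, 6, 6
  row 7: 0, 0, 1, 2, 3, 4, 5, 6, 7
  row 8: 0, 1, 2, 3, 4, 5, 6, 7, 8
  row 9: 1, 2, 3, 4, 5, 6, 7, 8, 9

giving w = (7, 4, 5, 6, 8, 3, 9, 2, 1) via Δ²R.

Rothe diagram D(w) (23 cells), 4 SE-corners (essential conditions):

[(1, 6, 0), (5, 3, 0), (7, 2, 0), (8, 1, 0)]


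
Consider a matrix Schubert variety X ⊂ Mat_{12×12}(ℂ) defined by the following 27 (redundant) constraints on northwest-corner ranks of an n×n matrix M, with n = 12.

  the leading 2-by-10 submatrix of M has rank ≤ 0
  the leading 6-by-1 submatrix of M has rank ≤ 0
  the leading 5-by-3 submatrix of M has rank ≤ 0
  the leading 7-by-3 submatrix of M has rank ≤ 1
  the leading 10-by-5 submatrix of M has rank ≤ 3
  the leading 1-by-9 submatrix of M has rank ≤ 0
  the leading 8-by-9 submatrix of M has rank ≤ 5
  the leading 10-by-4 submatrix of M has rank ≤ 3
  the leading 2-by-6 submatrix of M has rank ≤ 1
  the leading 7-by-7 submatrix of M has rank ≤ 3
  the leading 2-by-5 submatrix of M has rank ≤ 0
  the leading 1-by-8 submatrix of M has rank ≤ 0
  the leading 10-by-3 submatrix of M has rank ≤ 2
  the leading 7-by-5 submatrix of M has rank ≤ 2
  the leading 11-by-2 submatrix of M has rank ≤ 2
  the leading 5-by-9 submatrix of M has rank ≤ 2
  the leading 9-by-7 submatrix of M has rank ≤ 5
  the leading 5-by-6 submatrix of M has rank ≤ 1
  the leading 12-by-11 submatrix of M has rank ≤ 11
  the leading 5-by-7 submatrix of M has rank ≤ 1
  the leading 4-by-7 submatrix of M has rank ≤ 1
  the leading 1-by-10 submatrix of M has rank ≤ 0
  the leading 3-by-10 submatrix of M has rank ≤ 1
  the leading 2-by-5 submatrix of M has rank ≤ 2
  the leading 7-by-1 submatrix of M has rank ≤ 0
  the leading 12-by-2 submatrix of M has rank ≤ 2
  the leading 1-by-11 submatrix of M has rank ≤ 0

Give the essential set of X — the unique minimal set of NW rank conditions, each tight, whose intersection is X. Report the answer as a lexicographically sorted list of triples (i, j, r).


The tightest implied rank at each (i,j), from the 27 conditions:

  i=1: 0 | 0 | 0 | 0 | 0 | 0 | 0 | 0 | 0 | 0 | 0 | 1
  i=2: 0 | 0 | 0 | 0 | 0 | 0 | 0 | 0 | 0 | 0 | 1 | 2
  i=3: 0 | 0 | 0 | 1 | 1 | 1 | 1 | 1 | 1 | 1 | 2 | 3
  i=4: 0 | 0 | 0 | 1 | 1 | 1 | 1 | 2 | 2 | 2 | 3 | 4
  i=5: 0 | 0 | 0 | 1 | 1 | 1 | 1 | 2 | 2 | 3 | 4 | 5
  i=6: 0 | 1 | 1 | 2 | 2 | 2 | 2 | 3 | 3 | 4 | 5 | 6
  i=7: 0 | 1 | 1 | 2 | 2 | 3 | 3 | 4 | 4 | 5 | 6 | 7
  i=8: 1 | 2 | 2 | 3 | 3 | 4 | 4 | 5 | 5 | 6 | 7 | 8
  i=9: 1 | 2 | 2 | 3 | 3 | 4 | 5 | 6 | 6 | 7 | 8 | 9
  i=10: 1 | 2 | 2 | 3 | 3 | 4 | 5 | 6 | 7 | 8 | 9 | 10
  i=11: 1 | 2 | 3 | 4 | 4 | 5 | 6 | 7 | 8 | 9 | 10 | 11
  i=12: 1 | 2 | 3 | 4 | 5 | 6 | 7 | 8 | 9 | 10 | 11 | 12

reading off 1-entries of Δ²R: w = (12, 11, 4, 8, 10, 2, 6, 1, 7, 9, 3, 5).

|D(w)|=45, |Ess(w)|=10:

[(1, 11, 0), (2, 10, 0), (5, 3, 0), (5, 7, 1), (5, 9, 2), (7, 1, 0), (7, 3, 1), (7, 5, 2), (10, 3, 2), (10, 5, 3)]


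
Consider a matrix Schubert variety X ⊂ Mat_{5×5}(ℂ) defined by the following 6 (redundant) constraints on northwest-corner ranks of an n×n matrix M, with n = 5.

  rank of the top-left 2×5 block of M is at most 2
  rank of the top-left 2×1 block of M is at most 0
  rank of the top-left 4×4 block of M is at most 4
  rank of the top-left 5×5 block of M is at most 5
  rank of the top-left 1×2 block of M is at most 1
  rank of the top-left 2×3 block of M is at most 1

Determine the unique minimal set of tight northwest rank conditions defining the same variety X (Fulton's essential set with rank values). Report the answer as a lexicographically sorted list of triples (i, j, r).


Recovering R(i,j) via the rank-extension bound from the 6 conditions:

  0 | 1 | 1 | 1 | 1
  0 | 1 | 1 | 2 | 2
  1 | 2 | 2 | 3 | 3
  1 | 2 | 3 | 4 | 4
  1 | 2 | 3 | 4 | 5

second differences of R give the permutation w = (2, 4, 1, 3, 5).

Rothe diagram D(w) (3 cells), 2 SE-corners (essential conditions):

[(2, 1, 0), (2, 3, 1)]


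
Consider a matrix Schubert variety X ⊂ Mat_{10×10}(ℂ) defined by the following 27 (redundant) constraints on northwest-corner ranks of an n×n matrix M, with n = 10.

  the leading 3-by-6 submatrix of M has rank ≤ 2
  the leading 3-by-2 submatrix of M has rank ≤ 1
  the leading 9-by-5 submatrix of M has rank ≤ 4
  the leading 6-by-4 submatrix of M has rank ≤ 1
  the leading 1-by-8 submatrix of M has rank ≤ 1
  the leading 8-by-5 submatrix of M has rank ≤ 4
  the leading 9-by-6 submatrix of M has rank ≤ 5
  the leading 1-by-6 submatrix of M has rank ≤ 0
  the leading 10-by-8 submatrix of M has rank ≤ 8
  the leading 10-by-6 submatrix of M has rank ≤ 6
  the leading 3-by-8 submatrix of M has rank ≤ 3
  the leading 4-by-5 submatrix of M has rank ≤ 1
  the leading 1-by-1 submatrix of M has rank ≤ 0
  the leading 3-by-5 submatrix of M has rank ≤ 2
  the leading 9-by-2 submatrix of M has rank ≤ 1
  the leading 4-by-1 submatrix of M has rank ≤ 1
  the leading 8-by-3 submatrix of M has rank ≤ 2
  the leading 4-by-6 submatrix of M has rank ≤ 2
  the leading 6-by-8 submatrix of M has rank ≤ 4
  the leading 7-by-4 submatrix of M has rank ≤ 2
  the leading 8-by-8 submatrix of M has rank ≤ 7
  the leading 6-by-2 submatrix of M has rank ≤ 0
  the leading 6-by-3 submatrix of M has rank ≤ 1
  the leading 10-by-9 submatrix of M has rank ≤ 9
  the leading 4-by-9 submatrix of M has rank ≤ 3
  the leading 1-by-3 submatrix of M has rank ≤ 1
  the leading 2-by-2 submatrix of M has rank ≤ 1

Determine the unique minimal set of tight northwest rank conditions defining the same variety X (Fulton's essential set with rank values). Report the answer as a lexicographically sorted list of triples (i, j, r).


Reconstructing r_w from the 27 given conditions:

  R[1]: 0 0 0 0 0 0 1 1 1 1
  R[2]: 0 0 1 1 1 1 2 2 2 2
  R[3]: 0 0 1 1 1 2 3 3 3 3
  R[4]: 0 0 1 1 1 2 3 3 3 4
  R[5]: 0 0 1 1 2 3 4 4 4 5
  R[6]: 0 0 1 1 2 3 4 4 5 6
  R[7]: 1 1 2 2 3 4 5 5 6 7
  R[8]: 1 1 2 3 4 5 6 6 7 8
  R[9]: 1 1 2 3 4 5 6 7 8 9
  R[10]: 1 2 3 4 5 6 7 8 9 10

reading off 1-entries of Δ²R: w = (7, 3, 6, 10, 5, 9, 1, 4, 8, 2).

7 SE-corners of the 27-cell Rothe diagram give Ess(w):

[(1, 6, 0), (4, 5, 1), (4, 9, 3), (6, 2, 0), (6, 4, 1), (6, 8, 4), (9, 2, 1)]


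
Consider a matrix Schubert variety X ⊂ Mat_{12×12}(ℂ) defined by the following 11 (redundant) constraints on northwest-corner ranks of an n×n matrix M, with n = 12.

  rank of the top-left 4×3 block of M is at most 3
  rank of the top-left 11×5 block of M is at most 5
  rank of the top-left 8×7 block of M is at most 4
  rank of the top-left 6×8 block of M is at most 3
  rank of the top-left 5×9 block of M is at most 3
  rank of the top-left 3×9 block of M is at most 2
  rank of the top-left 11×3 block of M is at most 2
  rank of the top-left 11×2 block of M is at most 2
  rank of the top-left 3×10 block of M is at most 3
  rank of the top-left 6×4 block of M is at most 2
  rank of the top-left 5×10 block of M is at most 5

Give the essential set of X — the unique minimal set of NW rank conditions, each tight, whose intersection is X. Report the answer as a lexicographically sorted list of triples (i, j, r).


Recovering R(i,j) via the rank-extension bound from the 11 conditions:

  i=1: 1 | 1 | 1 | 1 | 1 | 1 | 1 | 1 | 1 | 1 | 1 | 1
  i=2: 1 | 2 | 2 | 2 | 2 | 2 | 2 | 2 | 2 | 2 | 2 | 2
  i=3: 1 | 2 | 2 | 2 | 2 | 2 | 2 | 2 | 2 | 3 | 3 | 3
  i=4: 1 | 2 | 2 | 2 | 3 | 3 | 3 | 3 | 3 | 4 | 4 | 4
  i=5: 1 | 2 | 2 | 2 | 3 | 3 | 3 | 3 | 3 | 4 | 5 | 5
  i=6: 1 | 2 | 2 | 2 | 3 | 3 | 3 | 3 | 4 | 5 | 6 | 6
  i=7: 1 | 2 | 2 | 3 | 4 | 4 | 4 | 4 | 5 | 6 | 7 | 7
  i=8: 1 | 2 | 2 | 3 | 4 | 4 | 4 | 5 | 6 | 7 | 8 | 8
  i=9: 1 | 2 | 2 | 3 | 4 | 5 | 5 | 6 | 7 | 8 | 9 | 9
  i=10: 1 | 2 | 2 | 3 | 4 | 5 | 6 | 7 | 8 | 9 | 10 | 10
  i=11: 1 | 2 | 2 | 3 | 4 | 5 | 6 | 7 | 8 | 9 | 10 | 11
  i=12: 1 | 2 | 3 | 4 | 5 | 6 | 7 | 8 | 9 | 10 | 11 | 12

giving w = (1, 2, 10, 5, 11, 9, 4, 8, 6, 7, 12, 3) via Δ²R.

6 SE-corners of the 27-cell Rothe diagram give Ess(w):

[(3, 9, 2), (5, 9, 3), (6, 4, 2), (6, 8, 3), (8, 7, 4), (11, 3, 2)]


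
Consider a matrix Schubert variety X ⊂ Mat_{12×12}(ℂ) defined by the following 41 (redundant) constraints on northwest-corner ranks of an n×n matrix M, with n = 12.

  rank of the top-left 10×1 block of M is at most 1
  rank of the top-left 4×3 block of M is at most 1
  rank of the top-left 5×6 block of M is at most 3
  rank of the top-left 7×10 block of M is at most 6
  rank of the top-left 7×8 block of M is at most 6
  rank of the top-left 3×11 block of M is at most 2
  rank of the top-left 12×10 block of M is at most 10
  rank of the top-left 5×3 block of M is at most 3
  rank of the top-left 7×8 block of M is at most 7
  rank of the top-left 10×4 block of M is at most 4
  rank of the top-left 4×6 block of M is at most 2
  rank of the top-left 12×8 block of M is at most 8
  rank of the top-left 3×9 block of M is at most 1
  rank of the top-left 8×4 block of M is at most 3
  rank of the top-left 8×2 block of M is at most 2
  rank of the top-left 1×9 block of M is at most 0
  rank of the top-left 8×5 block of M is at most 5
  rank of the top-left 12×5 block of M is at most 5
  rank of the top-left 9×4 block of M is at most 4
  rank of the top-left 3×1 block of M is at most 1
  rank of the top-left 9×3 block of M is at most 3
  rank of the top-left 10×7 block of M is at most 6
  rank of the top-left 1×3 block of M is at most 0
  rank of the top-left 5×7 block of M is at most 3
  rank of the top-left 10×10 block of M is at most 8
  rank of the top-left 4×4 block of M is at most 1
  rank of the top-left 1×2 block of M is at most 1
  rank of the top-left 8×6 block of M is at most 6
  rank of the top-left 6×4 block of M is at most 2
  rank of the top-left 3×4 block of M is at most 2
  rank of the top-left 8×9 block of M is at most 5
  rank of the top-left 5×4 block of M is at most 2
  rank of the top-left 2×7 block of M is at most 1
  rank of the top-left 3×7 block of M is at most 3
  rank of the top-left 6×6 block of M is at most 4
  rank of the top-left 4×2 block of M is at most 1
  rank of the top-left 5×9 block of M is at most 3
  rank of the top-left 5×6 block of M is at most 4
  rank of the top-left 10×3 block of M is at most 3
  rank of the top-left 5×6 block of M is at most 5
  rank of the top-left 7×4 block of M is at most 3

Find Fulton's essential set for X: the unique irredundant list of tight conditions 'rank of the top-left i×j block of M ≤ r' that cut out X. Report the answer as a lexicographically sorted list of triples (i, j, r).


The tightest implied rank at each (i,j), from the 41 conditions:

  0  0  0  0  0  0  0  0  0  1  1  1
  1  1  1  1  1  1  1  1  1  2  2  2
  1  1  1  1  1  1  1  1  1  2  2  3
  1  1  1  1  2  2  2  2  2  3  3  4
  1  2  2  2  3  3  3  3  3  4  4  5
  1  2  2  2  3  4  4  4  4  5  5  6
  1  2  3  3  4  5  5  5  5  6  6  7
  1  2  3  3  4  5  5  5  5  6  7  8
  1  2  3  4  5  6  6  6  6  7  8  9
  1  2  3  4  5  6  6  7  7  8  9  10
  1  2  3  4  5  6  7  8  8  9  10  11
  1  2  3  4  5  6  7  8  9  10  11  12

second differences of R give the permutation w = (10, 1, 12, 5, 2, 6, 3, 11, 4, 8, 7, 9).

D(w) has 28 cells with 8 SE-corners; essential set:

[(1, 9, 0), (3, 9, 1), (3, 11, 2), (4, 4, 1), (6, 4, 2), (8, 4, 3), (8, 9, 5), (10, 7, 6)]


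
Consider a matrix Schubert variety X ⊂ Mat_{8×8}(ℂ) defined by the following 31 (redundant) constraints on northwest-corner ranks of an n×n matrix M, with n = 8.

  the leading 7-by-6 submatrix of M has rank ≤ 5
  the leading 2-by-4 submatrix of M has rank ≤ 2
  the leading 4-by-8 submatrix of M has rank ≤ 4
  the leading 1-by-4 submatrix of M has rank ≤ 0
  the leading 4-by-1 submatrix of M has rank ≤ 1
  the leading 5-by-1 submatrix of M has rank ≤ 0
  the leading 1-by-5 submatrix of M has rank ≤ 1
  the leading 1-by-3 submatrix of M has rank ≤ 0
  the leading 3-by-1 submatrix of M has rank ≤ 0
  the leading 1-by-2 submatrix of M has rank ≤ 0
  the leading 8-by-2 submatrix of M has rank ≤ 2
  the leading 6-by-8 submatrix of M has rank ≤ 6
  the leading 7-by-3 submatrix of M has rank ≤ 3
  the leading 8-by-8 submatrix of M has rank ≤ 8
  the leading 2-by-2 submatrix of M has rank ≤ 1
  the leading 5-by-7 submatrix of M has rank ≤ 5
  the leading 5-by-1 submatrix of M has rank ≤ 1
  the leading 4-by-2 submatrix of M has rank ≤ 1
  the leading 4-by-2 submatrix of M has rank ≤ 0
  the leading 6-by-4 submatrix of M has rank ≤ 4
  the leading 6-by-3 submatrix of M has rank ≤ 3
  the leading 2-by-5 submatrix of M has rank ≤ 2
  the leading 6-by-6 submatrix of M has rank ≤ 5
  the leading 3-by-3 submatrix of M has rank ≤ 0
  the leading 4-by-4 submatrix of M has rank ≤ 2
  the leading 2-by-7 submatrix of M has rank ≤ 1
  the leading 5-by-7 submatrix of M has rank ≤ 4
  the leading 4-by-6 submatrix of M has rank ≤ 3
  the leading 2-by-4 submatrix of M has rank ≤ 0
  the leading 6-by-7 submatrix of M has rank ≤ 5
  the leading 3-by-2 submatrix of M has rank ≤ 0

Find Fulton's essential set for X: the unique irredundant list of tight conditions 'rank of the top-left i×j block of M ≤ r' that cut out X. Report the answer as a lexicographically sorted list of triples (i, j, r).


Reconstructing r_w from the 31 given conditions:

  row 1: 0  0  0  0  1  1  1  1
  row 2: 0  0  0  0  1  1  1  2
  row 3: 0  0  0  1  2  2  2  3
  row 4: 0  0  1  2  3  3  3  4
  row 5: 0  1  2  3  4  4  4  5
  row 6: 1  2  3  4  5  5  5  6
  row 7: 1  2  3  4  5  5  6  7
  row 8: 1  2  3  4  5  6  7  8

reading off 1-entries of Δ²R: w = (5, 8, 4, 3, 2, 1, 7, 6).

Rothe diagram D(w) (17 cells), 6 SE-corners (essential conditions):

[(2, 4, 0), (2, 7, 1), (3, 3, 0), (4, 2, 0), (5, 1, 0), (7, 6, 5)]


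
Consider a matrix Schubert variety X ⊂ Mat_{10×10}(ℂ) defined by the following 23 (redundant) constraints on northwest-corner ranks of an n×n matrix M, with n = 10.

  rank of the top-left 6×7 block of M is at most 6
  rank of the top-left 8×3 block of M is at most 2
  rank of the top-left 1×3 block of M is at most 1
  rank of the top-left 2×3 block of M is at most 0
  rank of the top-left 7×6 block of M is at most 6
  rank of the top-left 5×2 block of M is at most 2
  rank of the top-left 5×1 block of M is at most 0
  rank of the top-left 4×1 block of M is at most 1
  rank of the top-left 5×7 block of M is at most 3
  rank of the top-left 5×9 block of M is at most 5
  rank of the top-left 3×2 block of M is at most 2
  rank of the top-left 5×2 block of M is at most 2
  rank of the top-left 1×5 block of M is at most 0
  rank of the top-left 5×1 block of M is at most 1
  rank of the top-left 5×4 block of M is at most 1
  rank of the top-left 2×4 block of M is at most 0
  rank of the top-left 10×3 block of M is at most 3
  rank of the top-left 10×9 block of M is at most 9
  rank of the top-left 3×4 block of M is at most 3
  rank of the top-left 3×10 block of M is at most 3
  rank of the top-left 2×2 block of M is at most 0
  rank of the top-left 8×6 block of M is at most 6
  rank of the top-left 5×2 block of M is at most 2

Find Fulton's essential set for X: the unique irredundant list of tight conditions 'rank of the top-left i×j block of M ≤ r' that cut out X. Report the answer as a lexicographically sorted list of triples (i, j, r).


Computing R[i][j] = min implied NW-rank bound (n=10, 23 conditions):

  0 | 0 | 0 | 0 | 0 | 1 | 1 | 1 | 1 | 1
  0 | 0 | 0 | 0 | 1 | 2 | 2 | 2 | 2 | 2
  0 | 1 | 1 | 1 | 2 | 3 | 3 | 3 | 3 | 3
  0 | 1 | 1 | 1 | 2 | 3 | 3 | 4 | 4 | 4
  0 | 1 | 1 | 1 | 2 | 3 | 3 | 4 | 5 | 5
  1 | 2 | 2 | 2 | 3 | 4 | 4 | 5 | 6 | 6
  1 | 2 | 2 | 3 | 4 | 5 | 5 | 6 | 7 | 7
  1 | 2 | 2 | 3 | 4 | 5 | 6 | 7 | 8 | 8
  1 | 2 | 3 | 4 | 5 | 6 | 7 | 8 | 9 | 9
  1 | 2 | 3 | 4 | 5 | 6 | 7 | 8 | 9 | 10

reading off 1-entries of Δ²R: w = (6, 5, 2, 8, 9, 1, 4, 7, 3, 10).

Rothe diagram D(w) (20 cells), 6 SE-corners (essential conditions):

[(1, 5, 0), (2, 4, 0), (5, 1, 0), (5, 4, 1), (5, 7, 3), (8, 3, 2)]


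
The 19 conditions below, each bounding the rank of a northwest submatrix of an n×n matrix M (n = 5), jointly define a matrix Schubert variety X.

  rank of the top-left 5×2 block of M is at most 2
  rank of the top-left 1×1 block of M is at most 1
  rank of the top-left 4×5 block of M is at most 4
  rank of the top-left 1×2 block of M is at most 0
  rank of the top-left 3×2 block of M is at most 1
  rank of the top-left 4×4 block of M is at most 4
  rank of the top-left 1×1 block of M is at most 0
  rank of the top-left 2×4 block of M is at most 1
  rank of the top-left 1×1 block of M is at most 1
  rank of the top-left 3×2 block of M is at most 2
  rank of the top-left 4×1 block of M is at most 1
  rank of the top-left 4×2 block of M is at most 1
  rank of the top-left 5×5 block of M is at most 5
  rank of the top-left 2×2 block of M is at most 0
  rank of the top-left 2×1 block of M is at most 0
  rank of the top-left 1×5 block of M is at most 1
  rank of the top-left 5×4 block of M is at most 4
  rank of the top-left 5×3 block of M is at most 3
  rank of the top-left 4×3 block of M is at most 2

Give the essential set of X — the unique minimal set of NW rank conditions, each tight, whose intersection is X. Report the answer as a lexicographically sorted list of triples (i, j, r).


Rank table r_w(5×5) implied by the 19 constraints:

  R[1]: 0 | 0 | 1 | 1 | 1
  R[2]: 0 | 0 | 1 | 1 | 2
  R[3]: 1 | 1 | 2 | 2 | 3
  R[4]: 1 | 1 | 2 | 3 | 4
  R[5]: 1 | 2 | 3 | 4 | 5

so w = (3, 5, 1, 4, 2).

Fulton essential set (3 of the 6 Rothe cells):

[(2, 2, 0), (2, 4, 1), (4, 2, 1)]


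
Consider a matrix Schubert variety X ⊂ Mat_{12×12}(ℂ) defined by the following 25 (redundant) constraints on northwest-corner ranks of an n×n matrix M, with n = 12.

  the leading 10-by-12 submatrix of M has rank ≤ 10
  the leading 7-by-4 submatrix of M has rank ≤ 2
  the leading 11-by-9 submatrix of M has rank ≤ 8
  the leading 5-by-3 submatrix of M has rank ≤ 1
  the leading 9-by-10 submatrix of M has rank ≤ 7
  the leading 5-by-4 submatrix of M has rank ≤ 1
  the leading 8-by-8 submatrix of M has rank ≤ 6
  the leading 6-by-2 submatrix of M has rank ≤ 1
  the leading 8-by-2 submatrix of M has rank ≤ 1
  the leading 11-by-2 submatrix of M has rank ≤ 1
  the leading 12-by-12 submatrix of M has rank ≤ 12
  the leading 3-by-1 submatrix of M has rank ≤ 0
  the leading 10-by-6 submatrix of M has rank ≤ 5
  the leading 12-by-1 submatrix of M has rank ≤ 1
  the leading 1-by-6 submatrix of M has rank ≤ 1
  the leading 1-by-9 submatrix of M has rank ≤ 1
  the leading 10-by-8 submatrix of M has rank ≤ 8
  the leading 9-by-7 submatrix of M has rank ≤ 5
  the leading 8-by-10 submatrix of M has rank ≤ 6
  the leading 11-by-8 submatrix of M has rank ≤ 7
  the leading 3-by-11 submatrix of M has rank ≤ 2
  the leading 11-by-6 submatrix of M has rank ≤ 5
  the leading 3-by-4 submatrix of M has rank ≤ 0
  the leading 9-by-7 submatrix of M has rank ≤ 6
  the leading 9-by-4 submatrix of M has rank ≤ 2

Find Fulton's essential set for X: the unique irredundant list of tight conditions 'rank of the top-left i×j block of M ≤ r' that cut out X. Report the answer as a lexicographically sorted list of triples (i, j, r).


Recovering R(i,j) via the rank-extension bound from the 25 conditions:

  row 1: 0 | 0 | 0 | 0 | 1 | 1 | 1 | 1 | 1 | 1 | 1 | 1
  row 2: 0 | 0 | 0 | 0 | 1 | 2 | 2 | 2 | 2 | 2 | 2 | 2
  row 3: 0 | 0 | 0 | 0 | 1 | 2 | 2 | 2 | 2 | 2 | 2 | 3
  row 4: 1 | 1 | 1 | 1 | 2 | 3 | 3 | 3 | 3 | 3 | 3 | 4
  row 5: 1 | 1 | 1 | 1 | 2 | 3 | 4 | 4 | 4 | 4 | 4 | 5
  row 6: 1 | 1 | 2 | 2 | 3 | 4 | 5 | 5 | 5 | 5 | 5 | 6
  row 7: 1 | 1 | 2 | 2 | 3 | 4 | 5 | 6 | 6 | 6 | 6 | 7
  row 8: 1 | 1 | 2 | 2 | 3 | 4 | 5 | 6 | 6 | 6 | 7 | 8
  row 9: 1 | 1 | 2 | 2 | 3 | 4 | 5 | 6 | 7 | 7 | 8 | 9
  row 10: 1 | 1 | 2 | 3 | 4 | 5 | 6 | 7 | 8 | 8 | 9 | 10
  row 11: 1 | 1 | 2 | 3 | 4 | 5 | 6 | 7 | 8 | 9 | 10 | 11
  row 12: 1 | 2 | 3 | 4 | 5 | 6 | 7 | 8 | 9 | 10 | 11 | 12

second differences of R give the permutation w = (5, 6, 12, 1, 7, 3, 8, 11, 9, 4, 10, 2).

|D(w)|=31, |Ess(w)|=6:

[(3, 4, 0), (3, 11, 2), (5, 4, 1), (8, 10, 6), (9, 4, 2), (11, 2, 1)]


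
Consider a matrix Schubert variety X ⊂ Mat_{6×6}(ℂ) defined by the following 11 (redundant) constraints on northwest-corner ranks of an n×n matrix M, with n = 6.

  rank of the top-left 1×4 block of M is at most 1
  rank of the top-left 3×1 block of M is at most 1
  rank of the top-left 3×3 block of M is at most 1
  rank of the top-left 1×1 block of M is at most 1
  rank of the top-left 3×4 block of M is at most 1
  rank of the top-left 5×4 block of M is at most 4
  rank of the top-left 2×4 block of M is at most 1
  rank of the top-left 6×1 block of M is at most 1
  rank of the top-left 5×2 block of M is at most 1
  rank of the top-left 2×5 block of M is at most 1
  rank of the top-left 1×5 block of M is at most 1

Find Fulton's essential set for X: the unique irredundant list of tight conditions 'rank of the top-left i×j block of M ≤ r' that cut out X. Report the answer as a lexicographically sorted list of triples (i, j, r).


Propagating the 11 rank bounds to every northwest block:

  row 1: 1  1  1  1  1  1
  row 2: 1  1  1  1  1  2
  row 3: 1  1  1  1  2  3
  row 4: 1  1  2  2  3  4
  row 5: 1  1  2  3  4  5
  row 6: 1  2  3  4  5  6

giving w = (1, 6, 5, 3, 4, 2) via Δ²R.

Fulton essential set (3 of the 9 Rothe cells):

[(2, 5, 1), (3, 4, 1), (5, 2, 1)]


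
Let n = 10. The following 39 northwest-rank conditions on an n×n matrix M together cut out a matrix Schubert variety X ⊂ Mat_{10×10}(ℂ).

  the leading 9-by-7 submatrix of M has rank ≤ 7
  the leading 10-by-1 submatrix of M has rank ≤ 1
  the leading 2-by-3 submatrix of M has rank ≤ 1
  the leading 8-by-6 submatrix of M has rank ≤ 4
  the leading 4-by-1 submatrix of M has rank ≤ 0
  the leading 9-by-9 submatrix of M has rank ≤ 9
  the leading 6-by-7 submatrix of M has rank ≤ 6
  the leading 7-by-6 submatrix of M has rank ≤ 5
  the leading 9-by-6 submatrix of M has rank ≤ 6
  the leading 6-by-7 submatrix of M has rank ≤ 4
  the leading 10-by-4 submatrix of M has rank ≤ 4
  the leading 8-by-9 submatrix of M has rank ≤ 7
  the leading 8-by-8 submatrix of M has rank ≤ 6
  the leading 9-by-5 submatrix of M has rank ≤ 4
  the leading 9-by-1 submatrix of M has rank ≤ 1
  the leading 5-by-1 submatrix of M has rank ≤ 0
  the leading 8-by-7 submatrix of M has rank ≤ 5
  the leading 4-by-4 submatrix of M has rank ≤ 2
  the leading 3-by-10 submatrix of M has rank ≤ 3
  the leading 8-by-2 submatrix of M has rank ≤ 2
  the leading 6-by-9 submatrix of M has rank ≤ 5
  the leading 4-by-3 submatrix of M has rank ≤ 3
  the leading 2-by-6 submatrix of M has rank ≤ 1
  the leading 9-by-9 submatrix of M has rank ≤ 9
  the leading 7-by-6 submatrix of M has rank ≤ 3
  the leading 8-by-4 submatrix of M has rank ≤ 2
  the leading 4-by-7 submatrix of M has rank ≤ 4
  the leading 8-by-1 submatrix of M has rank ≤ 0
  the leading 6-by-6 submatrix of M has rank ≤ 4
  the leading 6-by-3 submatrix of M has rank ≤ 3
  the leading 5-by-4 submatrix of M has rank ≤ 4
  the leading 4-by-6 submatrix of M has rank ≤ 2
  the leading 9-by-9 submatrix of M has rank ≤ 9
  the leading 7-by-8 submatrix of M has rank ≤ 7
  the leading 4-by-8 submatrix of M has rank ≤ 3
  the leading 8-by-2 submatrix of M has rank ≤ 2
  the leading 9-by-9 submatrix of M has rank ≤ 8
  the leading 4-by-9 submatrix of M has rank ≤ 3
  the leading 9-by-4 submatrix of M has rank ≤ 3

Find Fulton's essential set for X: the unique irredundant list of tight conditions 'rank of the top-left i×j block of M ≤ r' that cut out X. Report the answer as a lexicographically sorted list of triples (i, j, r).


Propagating the 39 rank bounds to every northwest block:

  0  1  1  1  1  1  1  1  1  1
  0  1  1  1  1  1  2  2  2  2
  0  1  2  2  2  2  3  3  3  3
  0  1  2  2  2  2  3  3  3  4
  0  1  2  2  3  3  4  4  4  5
  0  1  2  2  3  3  4  5  5  6
  0  1  2  2  3  3  4  5  6  7
  0  1  2  2  3  4  5  6  7  8
  1  2  3  3  4  5  6  7  8  9
  1  2  3  4  5  6  7  8  9  10

giving w = (2, 7, 3, 10, 5, 8, 9, 6, 1, 4) via Δ²R.

Fulton essential set (6 of the 23 Rothe cells):

[(2, 6, 1), (4, 6, 2), (4, 9, 3), (7, 6, 3), (8, 1, 0), (8, 4, 2)]


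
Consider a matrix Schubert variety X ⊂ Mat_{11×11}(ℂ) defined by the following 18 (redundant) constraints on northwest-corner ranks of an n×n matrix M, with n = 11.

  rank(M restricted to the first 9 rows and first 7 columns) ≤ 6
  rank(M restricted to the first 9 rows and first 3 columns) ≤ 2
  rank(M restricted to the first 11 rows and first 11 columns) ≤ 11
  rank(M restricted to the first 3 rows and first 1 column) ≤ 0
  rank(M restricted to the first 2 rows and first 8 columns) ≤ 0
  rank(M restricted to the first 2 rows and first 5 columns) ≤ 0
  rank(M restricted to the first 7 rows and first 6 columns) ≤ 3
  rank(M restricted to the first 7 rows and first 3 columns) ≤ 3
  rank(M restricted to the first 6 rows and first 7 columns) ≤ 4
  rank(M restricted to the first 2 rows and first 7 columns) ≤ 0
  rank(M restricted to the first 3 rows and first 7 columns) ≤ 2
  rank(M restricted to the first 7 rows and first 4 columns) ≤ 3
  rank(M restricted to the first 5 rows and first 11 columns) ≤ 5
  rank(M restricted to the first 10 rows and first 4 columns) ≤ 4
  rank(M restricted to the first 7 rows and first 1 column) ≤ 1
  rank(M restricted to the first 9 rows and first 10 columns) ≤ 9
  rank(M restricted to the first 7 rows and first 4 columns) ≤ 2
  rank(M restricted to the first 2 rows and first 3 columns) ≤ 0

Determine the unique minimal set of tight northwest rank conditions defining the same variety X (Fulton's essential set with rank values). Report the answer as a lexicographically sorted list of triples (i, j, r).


Recovering R(i,j) via the rank-extension bound from the 18 conditions:

  0, 0, 0, 0, 0, 0, 0, 0, 1, 1, 1
  0, 0, 0, 0, 0, 0, 0, 0, 1, 2, 2
  0, 1, 1, 1, 1, 1, 1, 1, 2, 3, 3
  1, 2, 2, 2, 2, 2, 2, 2, 3, 4, 4
  1, 2, 2, 2, 3, 3, 3, 3, 4, 5, 5
  1, 2, 2, 2, 3, 3, 4, 4, 5, 6, 6
  1, 2, 2, 2, 3, 3, 4, 5, 6, 7, 7
  1, 2, 2, 3, 4, 4, 5, 6, 7, 8, 8
  1, 2, 2, 3, 4, 5, 6, 7, 8, 9, 9
  1, 2, 3, 4, 5, 6, 7, 8, 9, 10, 10
  1, 2, 3, 4, 5, 6, 7, 8, 9, 10, 11

so w = (9, 10, 2, 1, 5, 7, 8, 4, 6, 3, 11).

Rothe diagram D(w) (27 cells), 5 SE-corners (essential conditions):

[(2, 8, 0), (3, 1, 0), (7, 4, 2), (7, 6, 3), (9, 3, 2)]
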